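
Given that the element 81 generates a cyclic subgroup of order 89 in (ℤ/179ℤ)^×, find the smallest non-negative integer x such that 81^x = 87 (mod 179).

Baby-step giant-step with m = ceil(sqrt(89)) = 10.
Baby table (81^j mod 179 for j=0..9):
  0:1  1:81  2:117  3:169  4:85  5:83  6:100  7:45
  8:65  9:74
Giant step factor: 81^(-10) ≡ 107 (mod 179).
Scan 87·107^i mod 179 for i = 0, 1, …:
  i=0: 87   i=1: 1
Match at i=1, j=0: x = 1·10 + 0 = 10.

10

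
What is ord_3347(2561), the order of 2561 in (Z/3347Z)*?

The order of 2561 must divide p − 1 = 3346 = 2 · 7 · 239.
Divisors: 1, 2, 7, 14, 239, 478, 1673, 3346.
Check each in increasing order: 2561^1 ≡ 2561;  2561^2 ≡ 1948;  2561^7 ≡ 1557;  2561^14 ≡ 1021;  2561^239 ≡ 696;  2561^478 ≡ 2448;  2561^1673 ≡ 1.
Smallest exponent giving 1 is 1673.

1673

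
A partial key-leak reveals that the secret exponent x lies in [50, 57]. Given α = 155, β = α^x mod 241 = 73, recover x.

57

Compute 155^50 mod 241 = 121, then multiply by 155 repeatedly:
  155^50=121  155^51=198  155^52=83  155^53=92  155^54=41
  155^55=89  155^56=58  155^57=73
Found 73 at exponent 57.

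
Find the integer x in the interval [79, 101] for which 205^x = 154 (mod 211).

88

Compute 205^79 mod 211 = 149, then multiply by 205 repeatedly:
  205^79=149  205^80=161  205^81=89  205^82=99  205^83=39
  205^84=188  205^85=138  205^86=16  205^87=115  205^88=154
Found 154 at exponent 88.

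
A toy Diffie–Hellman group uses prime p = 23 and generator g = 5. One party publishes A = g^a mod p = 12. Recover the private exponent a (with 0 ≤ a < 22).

20

Successive powers of 5 modulo 23:
  5^0=1  5^1=5  5^2=2  5^3=10  5^4=4  5^5=20
  5^6=8  5^7=17  5^8=16  5^9=11  5^10=9  5^11=22
  5^12=18  5^13=21  5^14=13  5^15=19  5^16=3  5^17=15
  5^18=6  5^19=7  5^20=12
So 5^20 ≡ 12 (mod 23), giving a = 20.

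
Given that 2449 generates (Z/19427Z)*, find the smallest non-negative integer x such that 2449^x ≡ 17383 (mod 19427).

Baby-step giant-step with m = ceil(sqrt(19426)) = 140.
Baby table (2449^j mod 19427 for j=0..139):
  0:1  1:2449  2:14085  3:11240  4:18128  5:4777  6:3819  7:8344
  8:16679  9:11317  10:12431  11:1410  12:14511  13:5456  14:15395  15:13975
  16:13828  17:3511  18:11705  19:10720  20:7403  21:4556  22:6546  23:3879
  24:19295  25:6991  26:5772  27:12199  28:16052  29:10527  30:994  31:5931
  32:13050  33:2035  34:10403  35:8150  36:7821  37:18034  38:7695  39:865
  40:842  41:2796  42:9100  43:3131  44:13581  45:845  46:10143  47:12501
  48:17424  49:9684  50:15176  51:2173  52:18106  53:9180  54:4781  55:13615
  56:6403  57:3358  58:6121  59:12112  60:16686  61:9033  62:13891  63:2382
  64:5418  65:41  66:3274  67:14102  68:14019  69:5022  70:1587  71:1163
  72:11845  73:3894  74:17176  75:4569  76:18956  77:12141  78:9999  79:9531
  80:9592  81:3565  82:7962  83:13657  84:12126  85:12118  86:11953  87:15835
  88:3623  89:14015  90:14653  91:3528  92:14484  93:17041  94:4213  95:1900
  96:10047  97:10521  98:5727  99:18556  100:3891  101:9829  102:1168  103:4663
  104:16038  105:15095  106:17501  107:3987  108:11809  109:12865  110:15218  111:7896
  112:7439  113:15012  114:8504  115:552  116:11385  117:4120  118:7267  119:1751
  120:14259  121:9972  122:1689  123:17837  124:10917  125:4181  126:1240  127:6148
  128:527  129:8441  130:1681  131:17672  132:14799  133:11396  134:11632  135:6786
  136:8829  137:19397  138:4238  139:4844
Giant step factor: 2449^(-140) ≡ 16936 (mod 19427).
Scan 17383·16936^i mod 19427 for i = 0, 1, …:
  i=0: 17383   i=1: 1730   i=2: 3364   i=3: 12740
  i=4: 8378   i=5: 14427   i=6: 2293   i=7: 19102
  i=8: 13068   i=9: 7264     …   i=47: 18197
  i=48: 13891
Match at i=48, j=62: x = 48·140 + 62 = 6782.

6782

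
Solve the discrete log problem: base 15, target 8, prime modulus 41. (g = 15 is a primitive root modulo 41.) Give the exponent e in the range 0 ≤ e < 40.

14

Successive powers of 15 modulo 41:
  15^0=1  15^1=15  15^2=20  15^3=13  15^4=31  15^5=14
  15^6=5  15^7=34  15^8=18  15^9=24  15^10=32  15^11=29
  15^12=25  15^13=6  15^14=8
So 15^14 ≡ 8 (mod 41), giving e = 14.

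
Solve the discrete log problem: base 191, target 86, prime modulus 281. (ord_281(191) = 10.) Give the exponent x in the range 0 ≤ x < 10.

8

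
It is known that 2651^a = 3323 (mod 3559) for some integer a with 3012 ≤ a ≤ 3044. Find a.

Compute 2651^3012 mod 3559 = 3323, then multiply by 2651 repeatedly:
  2651^3012=3323
Found 3323 at exponent 3012.

3012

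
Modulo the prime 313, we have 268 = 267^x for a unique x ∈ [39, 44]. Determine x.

Compute 267^39 mod 313 = 5, then multiply by 267 repeatedly:
  267^39=5  267^40=83  267^41=251  267^42=35  267^43=268
Found 268 at exponent 43.

43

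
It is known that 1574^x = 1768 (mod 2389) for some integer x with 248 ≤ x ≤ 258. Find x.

Compute 1574^248 mod 2389 = 1314, then multiply by 1574 repeatedly:
  1574^248=1314  1574^249=1751  1574^250=1557  1574^251=1993  1574^252=225
  1574^253=578  1574^254=1952  1574^255=194  1574^256=1953  1574^257=1768
Found 1768 at exponent 257.

257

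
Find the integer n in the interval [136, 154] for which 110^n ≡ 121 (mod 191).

Compute 110^136 mod 191 = 51, then multiply by 110 repeatedly:
  110^136=51  110^137=71  110^138=170  110^139=173  110^140=121
Found 121 at exponent 140.

140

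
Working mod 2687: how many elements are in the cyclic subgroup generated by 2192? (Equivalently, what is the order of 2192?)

2686

The order of 2192 must divide p − 1 = 2686 = 2 · 17 · 79.
Divisors: 1, 2, 17, 34, 79, 158, 1343, 2686.
Check each in increasing order: 2192^1 ≡ 2192;  2192^2 ≡ 508;  2192^17 ≡ 2655;  2192^34 ≡ 1024;  2192^79 ≡ 1795;  2192^158 ≡ 312;  2192^1343 ≡ 2686;  2192^2686 ≡ 1.
Smallest exponent giving 1 is 2686.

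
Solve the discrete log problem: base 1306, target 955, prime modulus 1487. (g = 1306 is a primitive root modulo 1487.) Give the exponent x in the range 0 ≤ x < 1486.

1182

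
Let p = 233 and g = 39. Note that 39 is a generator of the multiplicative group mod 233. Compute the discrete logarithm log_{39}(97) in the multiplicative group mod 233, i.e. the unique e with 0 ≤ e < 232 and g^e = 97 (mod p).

29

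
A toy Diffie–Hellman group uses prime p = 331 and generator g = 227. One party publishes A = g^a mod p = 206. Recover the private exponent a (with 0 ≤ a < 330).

Baby-step giant-step with m = ceil(sqrt(330)) = 19.
Baby table (227^j mod 331 for j=0..18):
  0:1  1:227  2:224  3:205  4:195  5:242  6:319  7:255
  8:291  9:188  10:308  11:75  12:144  13:250  14:149  15:61
  16:276  17:93  18:258
Giant step factor: 227^(-19) ≡ 63 (mod 331).
Scan 206·63^i mod 331 for i = 0, 1, …:
  i=0: 206   i=1: 69   i=2: 44   i=3: 124
  i=4: 199   i=5: 290   i=6: 65   i=7: 123
  i=8: 136   i=9: 293     …   i=15: 33
  i=16: 93
Match at i=16, j=17: a = 16·19 + 17 = 321.

321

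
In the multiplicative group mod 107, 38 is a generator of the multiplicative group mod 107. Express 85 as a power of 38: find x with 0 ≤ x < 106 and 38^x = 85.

60

Baby-step giant-step with m = ceil(sqrt(106)) = 11.
Baby table (38^j mod 107 for j=0..10):
  0:1  1:38  2:53  3:88  4:27  5:63  6:40  7:22
  8:87  9:96  10:10
Giant step factor: 38^(-11) ≡ 78 (mod 107).
Scan 85·78^i mod 107 for i = 0, 1, …:
  i=0: 85   i=1: 103   i=2: 9   i=3: 60
  i=4: 79   i=5: 63
Match at i=5, j=5: x = 5·11 + 5 = 60.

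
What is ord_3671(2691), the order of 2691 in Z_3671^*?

The order of 2691 must divide p − 1 = 3670 = 2 · 5 · 367.
Divisors: 1, 2, 5, 10, 367, 734, 1835, 3670.
Check each in increasing order: 2691^1 ≡ 2691;  2691^2 ≡ 2269;  2691^5 ≡ 2923;  2691^10 ≡ 1512;  2691^367 ≡ 2675;  2691^734 ≡ 846;  2691^1835 ≡ 3670;  2691^3670 ≡ 1.
Smallest exponent giving 1 is 3670.

3670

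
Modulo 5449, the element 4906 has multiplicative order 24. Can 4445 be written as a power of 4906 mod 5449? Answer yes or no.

no

⟨4906⟩ has order 24; its elements mod 5449 are {1, 78, 489, 543, 603, 621, 635, 1238, 1474, 1475, 1518, 2007, 3442, 3931, 3974, 3975, 4211, 4814, 4828, 4846, 4906, 4960, 5371, 5448}.
4445 is not in this set.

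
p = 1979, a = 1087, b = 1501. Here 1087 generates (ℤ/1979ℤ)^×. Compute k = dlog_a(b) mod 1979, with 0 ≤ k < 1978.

1033

Baby-step giant-step with m = ceil(sqrt(1978)) = 45.
Baby table (1087^j mod 1979 for j=0..44):
  0:1  1:1087  2:106  3:440  4:1341  5:1123  6:1637  7:298
  8:1349  9:1903  10:506  11:1839  12:203  13:992  14:1728  15:265
  16:1100  17:384  18:1818  19:1124  20:745  21:404  22:1789  23:1265
  24:1629  25:1497  26:501  27:362  28:1652  29:771  30:960  31:587
  32:831  33:873  34:1010  35:1504  36:194  37:1104  38:774  39:263
  40:905  41:172  42:938  43:421  44:478
Giant step factor: 1087^(-45) ≡ 1537 (mod 1979).
Scan 1501·1537^i mod 1979 for i = 0, 1, …:
  i=0: 1501   i=1: 1502   i=2: 1060   i=3: 503
  i=4: 1301   i=5: 847   i=6: 1636   i=7: 1202
  i=8: 1067   i=9: 1367     …   i=21: 899
  i=22: 421
Match at i=22, j=43: k = 22·45 + 43 = 1033.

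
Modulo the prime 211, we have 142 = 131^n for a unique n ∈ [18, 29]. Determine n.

Compute 131^18 mod 211 = 109, then multiply by 131 repeatedly:
  131^18=109  131^19=142
Found 142 at exponent 19.

19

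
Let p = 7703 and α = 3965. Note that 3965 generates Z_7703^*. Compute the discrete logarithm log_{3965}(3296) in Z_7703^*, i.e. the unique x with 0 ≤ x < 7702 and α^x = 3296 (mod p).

647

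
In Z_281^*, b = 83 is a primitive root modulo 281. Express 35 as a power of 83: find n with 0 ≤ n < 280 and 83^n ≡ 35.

232

Baby-step giant-step with m = ceil(sqrt(280)) = 17.
Baby table (83^j mod 281 for j=0..16):
  0:1  1:83  2:145  3:233  4:231  5:65  6:56  7:152
  8:252  9:122  10:10  11:268  12:45  13:82  14:62  15:88
  16:279
Giant step factor: 83^(-17) ≡ 22 (mod 281).
Scan 35·22^i mod 281 for i = 0, 1, …:
  i=0: 35   i=1: 208   i=2: 80   i=3: 74
  i=4: 223   i=5: 129   i=6: 28   i=7: 54
  i=8: 64   i=9: 3   i=10: 66   i=11: 47
  i=12: 191   i=13: 268
Match at i=13, j=11: n = 13·17 + 11 = 232.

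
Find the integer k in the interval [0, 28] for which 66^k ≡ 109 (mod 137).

Compute 66^0 mod 137 = 1, then multiply by 66 repeatedly:
  66^0=1  66^1=66  66^2=109
Found 109 at exponent 2.

2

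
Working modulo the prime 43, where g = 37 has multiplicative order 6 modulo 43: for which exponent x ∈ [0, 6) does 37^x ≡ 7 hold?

5

Successive powers of 37 modulo 43:
  37^0=1  37^1=37  37^2=36  37^3=42  37^4=6  37^5=7
So 37^5 ≡ 7 (mod 43), giving x = 5.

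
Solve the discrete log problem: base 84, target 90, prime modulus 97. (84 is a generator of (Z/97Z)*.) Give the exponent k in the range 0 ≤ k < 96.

55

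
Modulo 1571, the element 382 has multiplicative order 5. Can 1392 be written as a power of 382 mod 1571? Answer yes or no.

⟨382⟩ has order 5; its elements mod 1571 are {1, 382, 621, 746, 1392}.
1392 is in this set.

yes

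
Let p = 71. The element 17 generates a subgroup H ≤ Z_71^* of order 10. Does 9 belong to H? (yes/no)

no

9 ∈ ⟨17⟩ iff 9^10 ≡ 1 (mod 71), since |⟨17⟩| = 10.
9^10 mod 71 = 32.
Since 32 ≠ 1, 9 does not lie in the subgroup.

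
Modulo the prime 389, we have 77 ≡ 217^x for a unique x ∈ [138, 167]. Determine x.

Compute 217^138 mod 389 = 308, then multiply by 217 repeatedly:
  217^138=308  217^139=317  217^140=325  217^141=116  217^142=276
  217^143=375  217^144=74  217^145=109  217^146=313  217^147=235
  217^148=36  217^149=32  217^150=331  217^151=251  217^152=7
  217^153=352  217^154=140  217^155=38  217^156=77
Found 77 at exponent 156.

156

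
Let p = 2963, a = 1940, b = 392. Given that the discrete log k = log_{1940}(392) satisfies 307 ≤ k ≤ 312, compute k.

311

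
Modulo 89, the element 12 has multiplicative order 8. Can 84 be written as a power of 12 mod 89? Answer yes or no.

no

84 ∈ ⟨12⟩ iff 84^8 ≡ 1 (mod 89), since |⟨12⟩| = 8.
84^8 mod 89 = 4.
Since 4 ≠ 1, 84 does not lie in the subgroup.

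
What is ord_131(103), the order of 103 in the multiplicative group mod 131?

130

The order of 103 must divide p − 1 = 130 = 2 · 5 · 13.
Divisors: 1, 2, 5, 10, 13, 26, 65, 130.
Check each in increasing order: 103^1 ≡ 103;  103^2 ≡ 129;  103^5 ≡ 19;  103^10 ≡ 99;  103^13 ≡ 42;  103^26 ≡ 61;  103^65 ≡ 130;  103^130 ≡ 1.
Smallest exponent giving 1 is 130.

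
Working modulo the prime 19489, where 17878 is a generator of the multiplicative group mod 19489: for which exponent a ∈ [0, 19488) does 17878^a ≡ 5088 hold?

2484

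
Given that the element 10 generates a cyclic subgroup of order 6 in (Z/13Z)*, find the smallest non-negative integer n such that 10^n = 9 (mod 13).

Successive powers of 10 modulo 13:
  10^0=1  10^1=10  10^2=9
So 10^2 ≡ 9 (mod 13), giving n = 2.

2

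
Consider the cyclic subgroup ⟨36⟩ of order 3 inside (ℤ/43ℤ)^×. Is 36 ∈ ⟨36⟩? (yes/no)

36 ∈ ⟨36⟩ iff 36^3 ≡ 1 (mod 43), since |⟨36⟩| = 3.
36^3 mod 43 = 1.
Since 1 = 1, 36 lies in the subgroup.

yes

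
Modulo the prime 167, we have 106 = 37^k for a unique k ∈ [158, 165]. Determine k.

Compute 37^158 mod 167 = 133, then multiply by 37 repeatedly:
  37^158=133  37^159=78  37^160=47  37^161=69  37^162=48
  37^163=106
Found 106 at exponent 163.

163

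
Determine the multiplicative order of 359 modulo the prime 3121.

The order of 359 must divide p − 1 = 3120 = 2^4 · 3 · 5 · 13.
Divisors: 1, 2, 3, 4, 5, 6, 8, 10, 12, 13, 15, 16, 20, 24, 26, 30, 39, 40, 48, 52, 60, 65, 78, 80, 104, 120, 130, 156, 195, 208, 240, 260, 312, 390, 520, 624, 780, 1040, 1560, 3120.
Check each in increasing order: 359^1 ≡ 359;  359^2 ≡ 920;  359^3 ≡ 2575;  359^4 ≡ 609;  359^5 ≡ 161;  359^6 ≡ 1621;  359^8 ≡ 2603;  359^10 ≡ 953;  359^12 ≡ 2880;  359^13 ≡ 869;  359^15 ≡ 504;  359^16 ≡ 3039;  359^20 ≡ 3119;  359^24 ≡ 1903;  359^26 ≡ 3000;  359^30 ≡ 1215;  359^39 ≡ 965;  359^40 ≡ 4;  359^48 ≡ 1049;  359^52 ≡ 2157;  359^60 ≡ 3113;  359^65 ≡ 1833;  359^78 ≡ 1167;  359^80 ≡ 16;  359^104 ≡ 2359;  359^120 ≡ 64;  359^130 ≡ 1693;  359^156 ≡ 1133;  359^195 ≡ 995;  359^208 ≡ 138;  359^240 ≡ 975;  359^260 ≡ 1171;  359^312 ≡ 958;  359^390 ≡ 668;  359^520 ≡ 1122;  359^624 ≡ 190;  359^780 ≡ 3042;  359^1040 ≡ 1121;  359^1560 ≡ 3120;  359^3120 ≡ 1.
Smallest exponent giving 1 is 3120.

3120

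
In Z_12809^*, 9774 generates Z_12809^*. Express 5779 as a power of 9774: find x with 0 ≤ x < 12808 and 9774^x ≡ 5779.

2047

Baby-step giant-step with m = ceil(sqrt(12808)) = 114.
Baby table (9774^j mod 12809 for j=0..113):
  0:1  1:9774  2:1554  3:10131  4:6824  5:1313  6:11453  7:3771
  8:6261  9:6421  10:7563  11:23  12:7049  13:10124  14:2451  15:3244
  16:4581  17:7239  18:9879  19:3104  20:6784  21:7432  22:529  23:8419
  24:2290  25:5137  26:10567  27:2891  28:12789  29:9464  30:7347  31:2324
  32:4419  33:12167  34:1502  35:1434  36:2870  37:12479  38:2448  39:12349
  40:12728  41:2464  42:2216  43:11974  44:10852  45:8928  46:7364  47:1965
  48:5219  49:5068  50:2229  51:10946  52:5436  53:12541  54:6413  55:6225
  56:400  57:2855  58:6768  59:4756  60:1283  61:31  62:8387  63:9747
  64:6645  65:6600  66:2276  67:9200  68:1620  69:1956  70:6916  71:3891
  72:713  73:766  74:6428  75:11936  76:10901  77:1112  78:6656  79:11642
  80:6561  81:5360  82:12639  83:3590  84:4809  85:6945  86:5539  87:7352
  88:12767  89:12189  90:11586  91:10004  92:7999  93:8899  94:5716  95:8135
  96:6027  97:12116  98:2579  99:11843  100:11358  101:10298  102:12339  103:4651
  104:12542  105:3378  106:7779  107:10531  108:9679  109:8081  110:3400  111:5054
  112:6292  113:1999
Giant step factor: 9774^(-114) ≡ 4485 (mod 12809).
Scan 5779·4485^i mod 12809 for i = 0, 1, …:
  i=0: 5779   i=1: 6208   i=2: 8923   i=3: 4339
  i=4: 3544   i=5: 11680   i=6: 8799   i=7: 11795
  i=8: 12214   i=9: 8506     …   i=16: 7830
  i=17: 8081
Match at i=17, j=109: x = 17·114 + 109 = 2047.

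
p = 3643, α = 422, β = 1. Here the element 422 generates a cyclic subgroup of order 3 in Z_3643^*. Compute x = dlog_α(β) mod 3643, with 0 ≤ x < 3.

Successive powers of 422 modulo 3643:
  422^0=1
So 422^0 ≡ 1 (mod 3643), giving x = 0.

0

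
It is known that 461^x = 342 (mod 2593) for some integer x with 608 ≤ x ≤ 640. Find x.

Compute 461^608 mod 2593 = 656, then multiply by 461 repeatedly:
  461^608=656  461^609=1628  461^610=1131  461^611=198  461^612=523
  461^613=2547  461^614=2131  461^615=2237  461^616=1836  461^617=1078
  461^618=1695  461^619=902  461^620=942  461^621=1231  461^622=2217
  461^623=395  461^624=585  461^625=13  461^626=807  461^627=1228
  461^628=834  461^629=710  461^630=592  461^631=647  461^632=72
  461^633=2076  461^634=219  461^635=2425  461^636=342
Found 342 at exponent 636.

636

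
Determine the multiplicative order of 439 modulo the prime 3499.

583

The order of 439 must divide p − 1 = 3498 = 2 · 3 · 11 · 53.
Divisors: 1, 2, 3, 6, 11, 22, 33, 53, 66, 106, 159, 318, 583, 1166, 1749, 3498.
Check each in increasing order: 439^1 ≡ 439;  439^2 ≡ 276;  439^3 ≡ 2198;  439^6 ≡ 2584;  439^11 ≡ 1939;  439^22 ≡ 1795;  439^33 ≡ 2499;  439^53 ≡ 1610;  439^66 ≡ 2785;  439^106 ≡ 2840;  439^159 ≡ 2706;  439^318 ≡ 2528;  439^583 ≡ 1.
Smallest exponent giving 1 is 583.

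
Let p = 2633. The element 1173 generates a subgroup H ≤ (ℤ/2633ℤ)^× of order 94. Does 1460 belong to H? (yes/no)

yes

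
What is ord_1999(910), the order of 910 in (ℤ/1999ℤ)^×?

The order of 910 must divide p − 1 = 1998 = 2 · 3^3 · 37.
Divisors: 1, 2, 3, 6, 9, 18, 27, 37, 54, 74, 111, 222, 333, 666, 999, 1998.
Check each in increasing order: 910^1 ≡ 910;  910^2 ≡ 514;  910^3 ≡ 1973;  910^6 ≡ 676;  910^9 ≡ 415;  910^18 ≡ 311;  910^27 ≡ 1129;  910^37 ≡ 140;  910^54 ≡ 1278;  910^74 ≡ 1609;  910^111 ≡ 1372;  910^222 ≡ 1325;  910^333 ≡ 809;  910^666 ≡ 808;  910^999 ≡ 1998;  910^1998 ≡ 1.
Smallest exponent giving 1 is 1998.

1998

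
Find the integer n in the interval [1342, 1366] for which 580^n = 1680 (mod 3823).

1361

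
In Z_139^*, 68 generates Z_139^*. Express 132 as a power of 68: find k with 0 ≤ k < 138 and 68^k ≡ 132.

53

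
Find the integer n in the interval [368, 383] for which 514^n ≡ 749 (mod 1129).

369

Compute 514^368 mod 1129 = 790, then multiply by 514 repeatedly:
  514^368=790  514^369=749
Found 749 at exponent 369.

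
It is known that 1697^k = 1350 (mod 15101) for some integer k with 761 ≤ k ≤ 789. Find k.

780

Compute 1697^761 mod 15101 = 8456, then multiply by 1697 repeatedly:
  1697^761=8456  1697^762=3882  1697^763=3718  1697^764=12329  1697^765=7428
  1697^766=11082  1697^767=5409  1697^768=12766  1697^769=9068  1697^770=477
  1697^771=9116  1697^772=6428  1697^773=5394  1697^774=2412  1697^775=793
  1697^776=1732  1697^777=9610  1697^778=14191  1697^779=11133  1697^780=1350
Found 1350 at exponent 780.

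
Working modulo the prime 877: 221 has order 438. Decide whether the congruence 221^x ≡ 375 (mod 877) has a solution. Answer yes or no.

no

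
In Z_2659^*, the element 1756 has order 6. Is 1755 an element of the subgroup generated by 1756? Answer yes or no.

⟨1756⟩ has order 6; its elements mod 2659 are {1, 903, 904, 1755, 1756, 2658}.
1755 is in this set.

yes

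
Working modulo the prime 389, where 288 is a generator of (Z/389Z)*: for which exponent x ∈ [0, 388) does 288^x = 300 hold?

259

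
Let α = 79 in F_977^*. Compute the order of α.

976

The order of 79 must divide p − 1 = 976 = 2^4 · 61.
Divisors: 1, 2, 4, 8, 16, 61, 122, 244, 488, 976.
Check each in increasing order: 79^1 ≡ 79;  79^2 ≡ 379;  79^4 ≡ 22;  79^8 ≡ 484;  79^16 ≡ 753;  79^61 ≡ 80;  79^122 ≡ 538;  79^244 ≡ 252;  79^488 ≡ 976;  79^976 ≡ 1.
Smallest exponent giving 1 is 976.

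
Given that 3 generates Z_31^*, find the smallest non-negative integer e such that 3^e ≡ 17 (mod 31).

7

Successive powers of 3 modulo 31:
  3^0=1  3^1=3  3^2=9  3^3=27  3^4=19  3^5=26
  3^6=16  3^7=17
So 3^7 ≡ 17 (mod 31), giving e = 7.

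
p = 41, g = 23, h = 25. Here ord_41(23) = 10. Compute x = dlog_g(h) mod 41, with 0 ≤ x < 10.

9

Successive powers of 23 modulo 41:
  23^0=1  23^1=23  23^2=37  23^3=31  23^4=16  23^5=40
  23^6=18  23^7=4  23^8=10  23^9=25
So 23^9 ≡ 25 (mod 41), giving x = 9.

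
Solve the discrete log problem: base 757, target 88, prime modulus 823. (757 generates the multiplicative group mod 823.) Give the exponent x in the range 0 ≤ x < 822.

183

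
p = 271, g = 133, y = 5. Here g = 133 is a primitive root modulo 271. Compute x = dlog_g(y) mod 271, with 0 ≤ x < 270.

230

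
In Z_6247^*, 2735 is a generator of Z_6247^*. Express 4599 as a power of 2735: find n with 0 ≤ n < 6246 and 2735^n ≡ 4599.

Baby-step giant-step with m = ceil(sqrt(6246)) = 80.
Baby table (2735^j mod 6247 for j=0..79):
  0:1  1:2735  2:2566  3:2629  4:18  5:5501  6:2459  7:3593
  8:324  9:5313  10:533  11:2204  12:5832  13:1929  14:3347  15:2190
  16:5024  17:3487  18:4023  19:1938  20:2974  21:296  22:3697  23:3649
  24:3556  25:5328  26:4076  27:3212  28:1538  29:2199  30:4651  31:1593
  32:2696  33:2100  34:2507  35:3686  36:4799  37:318  38:1397  39:3878
  40:5171  41:5724  42:158  43:1087  44:5620  45:3080  46:2844  47:825
  48:1208  49:5464  50:1216  51:2356  52:3003  53:4647  54:3147  55:4926
  56:4078  57:2435  58:423  59:1210  60:4687  61:101  62:1367  63:3039
  64:3155  65:1818  66:5865  67:4726  68:567  69:1489  70:5618  71:3857
  72:3959  73:1814  74:1172  75:709  76:2545  77:1417  78:2355  79:268
Giant step factor: 2735^(-80) ≡ 1561 (mod 6247).
Scan 4599·1561^i mod 6247 for i = 0, 1, …:
  i=0: 4599   i=1: 1236   i=2: 5320   i=3: 2257
  i=4: 6116   i=5: 1660   i=6: 5002   i=7: 5619
  i=8: 471   i=9: 4332     …   i=75: 3663
  i=76: 1938
Match at i=76, j=19: n = 76·80 + 19 = 6099.

6099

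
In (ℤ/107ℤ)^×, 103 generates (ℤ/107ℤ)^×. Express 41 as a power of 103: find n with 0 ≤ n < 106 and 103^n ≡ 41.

Baby-step giant-step with m = ceil(sqrt(106)) = 11.
Baby table (103^j mod 107 for j=0..10):
  0:1  1:103  2:16  3:43  4:42  5:46  6:30  7:94
  8:52  9:6  10:83
Giant step factor: 103^(-11) ≡ 68 (mod 107).
Scan 41·68^i mod 107 for i = 0, 1, …:
  i=0: 41   i=1: 6
Match at i=1, j=9: n = 1·11 + 9 = 20.

20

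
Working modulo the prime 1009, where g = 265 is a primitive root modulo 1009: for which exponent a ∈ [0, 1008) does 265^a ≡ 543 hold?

Baby-step giant-step with m = ceil(sqrt(1008)) = 32.
Baby table (265^j mod 1009 for j=0..31):
  0:1  1:265  2:604  3:638  4:567  5:923  6:417  7:524
  8:627  9:679  10:333  11:462  12:341  13:564  14:128  15:623
  16:628  17:944  18:937  19:91  20:908  21:478  22:545  23:138
  24:246  25:614  26:261  27:553  28:240  29:33  30:673  31:761
Giant step factor: 265^(-32) ≡ 142 (mod 1009).
Scan 543·142^i mod 1009 for i = 0, 1, …:
  i=0: 543   i=1: 422   i=2: 393   i=3: 311
  i=4: 775   i=5: 69   i=6: 717   i=7: 914
  i=8: 636   i=9: 511   i=10: 923
Match at i=10, j=5: a = 10·32 + 5 = 325.

325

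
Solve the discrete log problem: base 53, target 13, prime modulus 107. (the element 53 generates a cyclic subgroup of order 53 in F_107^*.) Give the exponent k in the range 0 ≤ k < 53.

39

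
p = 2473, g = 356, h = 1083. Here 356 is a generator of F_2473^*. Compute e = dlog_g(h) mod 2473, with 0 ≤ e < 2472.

Baby-step giant-step with m = ceil(sqrt(2472)) = 50.
Baby table (356^j mod 2473 for j=0..49):
  0:1  1:356  2:613  3:604  4:2346  5:1775  6:1285  7:2428
  8:1291  9:2091  10:23  11:769  12:1734  13:1527  14:2025  15:1257
  16:2352  17:1438  18:17  19:1106  20:529  21:376  22:314  23:499
  24:2061  25:1708  26:2163  27:925  28:391  29:708  30:2275  31:1229
  32:2276  33:1585  34:416  35:2189  36:289  37:1491  38:1574  39:1446
  40:392  41:1064  42:415  43:1833  44:2149  45:887  46:1701  47:2144
  48:1580  49:1109
Giant step factor: 356^(-50) ≡ 1053 (mod 2473).
Scan 1083·1053^i mod 2473 for i = 0, 1, …:
  i=0: 1083   i=1: 346   i=2: 807   i=3: 1532
  i=4: 800   i=5: 1580
Match at i=5, j=48: e = 5·50 + 48 = 298.

298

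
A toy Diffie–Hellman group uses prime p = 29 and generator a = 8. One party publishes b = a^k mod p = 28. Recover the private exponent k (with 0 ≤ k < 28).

14

Successive powers of 8 modulo 29:
  8^0=1  8^1=8  8^2=6  8^3=19  8^4=7  8^5=27
  8^6=13  8^7=17  8^8=20  8^9=15  8^10=4  8^11=3
  8^12=24  8^13=18  8^14=28
So 8^14 ≡ 28 (mod 29), giving k = 14.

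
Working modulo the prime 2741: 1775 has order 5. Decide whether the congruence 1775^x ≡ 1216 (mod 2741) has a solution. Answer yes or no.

yes

⟨1775⟩ has order 5; its elements mod 2741 are {1, 1216, 1233, 1257, 1775}.
1216 is in this set.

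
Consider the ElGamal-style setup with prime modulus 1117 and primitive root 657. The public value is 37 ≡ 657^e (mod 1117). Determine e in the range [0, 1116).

Baby-step giant-step with m = ceil(sqrt(1116)) = 34.
Baby table (657^j mod 1117 for j=0..33):
  0:1  1:657  2:487  3:497  4:365  5:767  6:152  7:451
  8:302  9:705  10:747  11:416  12:764  13:415  14:107  15:1045
  16:727  17:680  18:1077  19:528  20:626  21:226  22:1038  23:596
  24:622  25:949  26:207  27:842  28:279  29:115  30:716  31:155
  32:188  33:646
Giant step factor: 657^(-34) ≡ 970 (mod 1117).
Scan 37·970^i mod 1117 for i = 0, 1, …:
  i=0: 37   i=1: 146   i=2: 878   i=3: 506
  i=4: 457   i=5: 958   i=6: 1033   i=7: 61
  i=8: 1086   i=9: 89     …   i=14: 10
  i=15: 764
Match at i=15, j=12: e = 15·34 + 12 = 522.

522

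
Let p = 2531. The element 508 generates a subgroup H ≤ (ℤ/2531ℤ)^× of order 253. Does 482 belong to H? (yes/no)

no

482 ∈ ⟨508⟩ iff 482^253 ≡ 1 (mod 2531), since |⟨508⟩| = 253.
482^253 mod 2531 = 2299.
Since 2299 ≠ 1, 482 does not lie in the subgroup.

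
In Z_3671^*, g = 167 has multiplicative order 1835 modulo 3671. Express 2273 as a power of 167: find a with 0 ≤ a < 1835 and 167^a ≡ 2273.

1325

Baby-step giant-step with m = ceil(sqrt(1835)) = 43.
Baby table (167^j mod 3671 for j=0..42):
  0:1  1:167  2:2192  3:2635  4:3196  5:1437  6:1364  7:186
  8:1694  9:231  10:1867  11:3425  12:2970  13:405  14:1557  15:3049
  16:2585  17:2188  18:1967  19:1770  20:1910  21:3264  22:1780  23:3580
  24:3158  25:2433  26:2501  27:2844  28:1389  29:690  30:1429  31:28
  32:1005  33:2640  34:360  35:1384  36:3526  37:1482  38:1537  39:3380
  40:2797  41:882  42:454
Giant step factor: 167^(-43) ≡ 124 (mod 3671).
Scan 2273·124^i mod 3671 for i = 0, 1, …:
  i=0: 2273   i=1: 2856   i=2: 1728   i=3: 1354
  i=4: 2701   i=5: 863   i=6: 553   i=7: 2494
  i=8: 892   i=9: 478     …   i=29: 248
  i=30: 1384
Match at i=30, j=35: a = 30·43 + 35 = 1325.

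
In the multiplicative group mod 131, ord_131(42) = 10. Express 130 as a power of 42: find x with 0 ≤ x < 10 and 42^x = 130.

Successive powers of 42 modulo 131:
  42^0=1  42^1=42  42^2=61  42^3=73  42^4=53  42^5=130
So 42^5 ≡ 130 (mod 131), giving x = 5.

5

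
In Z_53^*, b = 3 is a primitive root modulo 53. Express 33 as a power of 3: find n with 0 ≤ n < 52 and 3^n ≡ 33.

35

Baby-step giant-step with m = ceil(sqrt(52)) = 8.
Baby table (3^j mod 53 for j=0..7):
  0:1  1:3  2:9  3:27  4:28  5:31  6:40  7:14
Giant step factor: 3^(-8) ≡ 24 (mod 53).
Scan 33·24^i mod 53 for i = 0, 1, …:
  i=0: 33   i=1: 50   i=2: 34   i=3: 21
  i=4: 27
Match at i=4, j=3: n = 4·8 + 3 = 35.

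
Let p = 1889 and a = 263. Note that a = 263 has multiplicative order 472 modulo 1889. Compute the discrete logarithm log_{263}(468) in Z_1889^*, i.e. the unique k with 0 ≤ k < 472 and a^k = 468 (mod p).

Baby-step giant-step with m = ceil(sqrt(472)) = 22.
Baby table (263^j mod 1889 for j=0..21):
  0:1  1:263  2:1165  3:377  4:923  5:957  6:454  7:395
  8:1879  9:1148  10:1573  11:8  12:215  13:1764  14:1127  15:1717
  16:100  17:1743  18:1271  19:1809  20:1628  21:1250
Giant step factor: 263^(-22) ≡ 915 (mod 1889).
Scan 468·915^i mod 1889 for i = 0, 1, …:
  i=0: 468   i=1: 1306   i=2: 1142   i=3: 313
  i=4: 1156   i=5: 1789   i=6: 1061   i=7: 1758
  i=8: 1031   i=9: 754     …   i=15: 555
  i=16: 1573
Match at i=16, j=10: k = 16·22 + 10 = 362.

362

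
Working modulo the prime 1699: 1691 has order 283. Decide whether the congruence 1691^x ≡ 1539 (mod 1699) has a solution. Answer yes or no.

yes

1539 ∈ ⟨1691⟩ iff 1539^283 ≡ 1 (mod 1699), since |⟨1691⟩| = 283.
1539^283 mod 1699 = 1.
Since 1 = 1, 1539 lies in the subgroup.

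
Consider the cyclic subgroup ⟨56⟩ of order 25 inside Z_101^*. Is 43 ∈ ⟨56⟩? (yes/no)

no

⟨56⟩ has order 25; its elements mod 101 are {1, 5, 16, 19, 24, 25, 31, 36, 37, 52, 54, 56, 58, 68, 71, 78, 79, 80, 81, 84, 87, 88, 92, 95, 97}.
43 is not in this set.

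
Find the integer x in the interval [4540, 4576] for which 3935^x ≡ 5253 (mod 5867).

4546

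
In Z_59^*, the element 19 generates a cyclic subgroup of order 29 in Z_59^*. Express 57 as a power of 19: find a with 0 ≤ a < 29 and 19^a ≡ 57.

13

Successive powers of 19 modulo 59:
  19^0=1  19^1=19  19^2=7  19^3=15  19^4=49  19^5=46
  19^6=48  19^7=27  19^8=41  19^9=12  19^10=51  19^11=25
  19^12=3  19^13=57
So 19^13 ≡ 57 (mod 59), giving a = 13.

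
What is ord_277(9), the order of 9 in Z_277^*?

69

The order of 9 must divide p − 1 = 276 = 2^2 · 3 · 23.
Divisors: 1, 2, 3, 4, 6, 12, 23, 46, 69, 92, 138, 276.
Check each in increasing order: 9^1 ≡ 9;  9^2 ≡ 81;  9^3 ≡ 175;  9^4 ≡ 190;  9^6 ≡ 155;  9^12 ≡ 203;  9^23 ≡ 116;  9^46 ≡ 160;  9^69 ≡ 1.
Smallest exponent giving 1 is 69.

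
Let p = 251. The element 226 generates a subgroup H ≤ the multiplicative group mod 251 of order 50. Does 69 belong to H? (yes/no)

yes

69 ∈ ⟨226⟩ iff 69^50 ≡ 1 (mod 251), since |⟨226⟩| = 50.
69^50 mod 251 = 1.
Since 1 = 1, 69 lies in the subgroup.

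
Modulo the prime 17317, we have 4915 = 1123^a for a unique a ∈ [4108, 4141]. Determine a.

4128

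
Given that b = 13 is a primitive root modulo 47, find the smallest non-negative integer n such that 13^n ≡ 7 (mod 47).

28

Baby-step giant-step with m = ceil(sqrt(46)) = 7.
Baby table (13^j mod 47 for j=0..6):
  0:1  1:13  2:28  3:35  4:32  5:40  6:3
Giant step factor: 13^(-7) ≡ 41 (mod 47).
Scan 7·41^i mod 47 for i = 0, 1, …:
  i=0: 7   i=1: 5   i=2: 17   i=3: 39
  i=4: 1
Match at i=4, j=0: n = 4·7 + 0 = 28.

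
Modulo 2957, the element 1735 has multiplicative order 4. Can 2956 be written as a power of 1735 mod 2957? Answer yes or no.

⟨1735⟩ has order 4; its elements mod 2957 are {1, 1222, 1735, 2956}.
2956 is in this set.

yes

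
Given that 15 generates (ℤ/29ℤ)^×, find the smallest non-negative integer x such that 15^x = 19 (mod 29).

19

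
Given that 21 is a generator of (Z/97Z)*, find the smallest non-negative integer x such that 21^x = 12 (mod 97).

Baby-step giant-step with m = ceil(sqrt(96)) = 10.
Baby table (21^j mod 97 for j=0..9):
  0:1  1:21  2:53  3:46  4:93  5:13  6:79  7:10
  8:16  9:45
Giant step factor: 21^(-10) ≡ 31 (mod 97).
Scan 12·31^i mod 97 for i = 0, 1, …:
  i=0: 12   i=1: 81   i=2: 86   i=3: 47
  i=4: 2   i=5: 62   i=6: 79
Match at i=6, j=6: x = 6·10 + 6 = 66.

66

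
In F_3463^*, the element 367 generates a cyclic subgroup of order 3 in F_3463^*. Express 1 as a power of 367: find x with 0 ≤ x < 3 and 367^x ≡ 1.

Successive powers of 367 modulo 3463:
  367^0=1
So 367^0 ≡ 1 (mod 3463), giving x = 0.

0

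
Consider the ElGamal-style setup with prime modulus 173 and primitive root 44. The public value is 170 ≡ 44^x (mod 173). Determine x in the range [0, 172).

Baby-step giant-step with m = ceil(sqrt(172)) = 14.
Baby table (44^j mod 173 for j=0..13):
  0:1  1:44  2:33  3:68  4:51  5:168  6:126  7:8
  8:6  9:91  10:25  11:62  12:133  13:143
Giant step factor: 44^(-14) ≡ 73 (mod 173).
Scan 170·73^i mod 173 for i = 0, 1, …:
  i=0: 170   i=1: 127   i=2: 102   i=3: 7
  i=4: 165   i=5: 108   i=6: 99   i=7: 134
  i=8: 94   i=9: 115   i=10: 91
Match at i=10, j=9: x = 10·14 + 9 = 149.

149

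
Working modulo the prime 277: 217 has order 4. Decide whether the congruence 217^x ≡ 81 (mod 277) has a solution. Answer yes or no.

no

⟨217⟩ has order 4; its elements mod 277 are {1, 60, 217, 276}.
81 is not in this set.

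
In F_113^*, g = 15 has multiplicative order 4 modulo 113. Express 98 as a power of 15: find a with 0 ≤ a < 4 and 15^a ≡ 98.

3

Successive powers of 15 modulo 113:
  15^0=1  15^1=15  15^2=112  15^3=98
So 15^3 ≡ 98 (mod 113), giving a = 3.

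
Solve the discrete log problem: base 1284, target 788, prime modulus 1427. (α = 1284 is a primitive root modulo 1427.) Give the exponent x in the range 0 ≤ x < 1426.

565

Baby-step giant-step with m = ceil(sqrt(1426)) = 38.
Baby table (1284^j mod 1427 for j=0..37):
  0:1  1:1284  2:471  3:1143  4:656  5:374  6:744  7:633
  8:809  9:1327  10:30  11:1418  12:1287  13:42  14:1129  15:1231
  16:915  17:439  18:11  19:1281  20:900  21:1157  22:81  23:1260
  24:1049  25:1255  26:337  27:327  28:330  29:1328  30:1314  31:462
  32:1003  33:698  34:76  35:548  36:121  37:1248
Giant step factor: 1284^(-38) ≡ 481 (mod 1427).
Scan 788·481^i mod 1427 for i = 0, 1, …:
  i=0: 788   i=1: 873   i=2: 375   i=3: 573
  i=4: 202   i=5: 126   i=6: 672   i=7: 730
  i=8: 88   i=9: 945     …   i=13: 666
  i=14: 698
Match at i=14, j=33: x = 14·38 + 33 = 565.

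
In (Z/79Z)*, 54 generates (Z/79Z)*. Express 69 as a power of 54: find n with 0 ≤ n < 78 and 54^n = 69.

15

Baby-step giant-step with m = ceil(sqrt(78)) = 9.
Baby table (54^j mod 79 for j=0..8):
  0:1  1:54  2:72  3:17  4:49  5:39  6:52  7:43
  8:31
Giant step factor: 54^(-9) ≡ 58 (mod 79).
Scan 69·58^i mod 79 for i = 0, 1, …:
  i=0: 69   i=1: 52
Match at i=1, j=6: n = 1·9 + 6 = 15.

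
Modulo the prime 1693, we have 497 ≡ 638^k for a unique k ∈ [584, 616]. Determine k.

615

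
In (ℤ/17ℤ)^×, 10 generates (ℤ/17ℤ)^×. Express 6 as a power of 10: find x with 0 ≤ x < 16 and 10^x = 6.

5

Successive powers of 10 modulo 17:
  10^0=1  10^1=10  10^2=15  10^3=14  10^4=4  10^5=6
So 10^5 ≡ 6 (mod 17), giving x = 5.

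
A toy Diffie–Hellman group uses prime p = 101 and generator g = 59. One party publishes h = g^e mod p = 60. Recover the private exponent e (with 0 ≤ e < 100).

Baby-step giant-step with m = ceil(sqrt(100)) = 10.
Baby table (59^j mod 101 for j=0..9):
  0:1  1:59  2:47  3:46  4:88  5:41  6:96  7:8
  8:68  9:73
Giant step factor: 59^(-10) ≡ 14 (mod 101).
Scan 60·14^i mod 101 for i = 0, 1, …:
  i=0: 60   i=1: 32   i=2: 44   i=3: 10
  i=4: 39   i=5: 41
Match at i=5, j=5: e = 5·10 + 5 = 55.

55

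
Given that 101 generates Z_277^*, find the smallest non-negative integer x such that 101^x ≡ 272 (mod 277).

199

Baby-step giant-step with m = ceil(sqrt(276)) = 17.
Baby table (101^j mod 277 for j=0..16):
  0:1  1:101  2:229  3:138  4:88  5:24  6:208  7:233
  8:265  9:173  10:22  11:6  12:52  13:266  14:274  15:251
  16:144
Giant step factor: 101^(-17) ≡ 93 (mod 277).
Scan 272·93^i mod 277 for i = 0, 1, …:
  i=0: 272   i=1: 89   i=2: 244   i=3: 255
  i=4: 170   i=5: 21   i=6: 14   i=7: 194
  i=8: 37   i=9: 117   i=10: 78   i=11: 52
Match at i=11, j=12: x = 11·17 + 12 = 199.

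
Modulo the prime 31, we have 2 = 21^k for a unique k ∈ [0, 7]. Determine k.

Compute 21^0 mod 31 = 1, then multiply by 21 repeatedly:
  21^0=1  21^1=21  21^2=7  21^3=23  21^4=18
  21^5=6  21^6=2
Found 2 at exponent 6.

6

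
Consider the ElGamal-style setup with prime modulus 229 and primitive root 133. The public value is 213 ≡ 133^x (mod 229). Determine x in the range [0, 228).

Baby-step giant-step with m = ceil(sqrt(228)) = 16.
Baby table (133^j mod 229 for j=0..15):
  0:1  1:133  2:56  3:120  4:159  5:79  6:202  7:73
  8:91  9:195  10:58  11:157  12:42  13:90  14:62  15:2
Giant step factor: 133^(-16) ≡ 130 (mod 229).
Scan 213·130^i mod 229 for i = 0, 1, …:
  i=0: 213   i=1: 210   i=2: 49   i=3: 187
  i=4: 36   i=5: 100   i=6: 176   i=7: 209
  i=8: 148   i=9: 4   i=10: 62
Match at i=10, j=14: x = 10·16 + 14 = 174.

174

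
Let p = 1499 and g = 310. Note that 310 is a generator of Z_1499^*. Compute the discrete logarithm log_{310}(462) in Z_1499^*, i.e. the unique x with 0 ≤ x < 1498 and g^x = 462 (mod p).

701

Baby-step giant-step with m = ceil(sqrt(1498)) = 39.
Baby table (310^j mod 1499 for j=0..38):
  0:1  1:310  2:164  3:1373  4:1413  5:322  6:886  7:343
  8:1400  9:789  10:253  11:482  12:1019  13:1100  14:727  15:520
  16:807  17:1336  18:436  19:250  20:1051  21:527  22:1478  23:985
  24:1053  25:1147  26:307  27:733  28:881  29:292  30:580  31:1419
  32:683  33:371  34:1086  35:884  36:1222  37:1072  38:1041
Giant step factor: 310^(-39) ≡ 1238 (mod 1499).
Scan 462·1238^i mod 1499 for i = 0, 1, …:
  i=0: 462   i=1: 837   i=2: 397   i=3: 1313
  i=4: 578   i=5: 541   i=6: 1204   i=7: 546
  i=8: 1398   i=9: 878     …   i=16: 220
  i=17: 1041
Match at i=17, j=38: x = 17·39 + 38 = 701.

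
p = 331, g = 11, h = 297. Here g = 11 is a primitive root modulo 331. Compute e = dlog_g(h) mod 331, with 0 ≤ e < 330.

160

Baby-step giant-step with m = ceil(sqrt(330)) = 19.
Baby table (11^j mod 331 for j=0..18):
  0:1  1:11  2:121  3:7  4:77  5:185  6:49  7:208
  8:302  9:12  10:132  11:128  12:84  13:262  14:234  15:257
  16:179  17:314  18:144
Giant step factor: 11^(-19) ≡ 317 (mod 331).
Scan 297·317^i mod 331 for i = 0, 1, …:
  i=0: 297   i=1: 145   i=2: 287   i=3: 285
  i=4: 313   i=5: 252   i=6: 113   i=7: 73
  i=8: 302
Match at i=8, j=8: e = 8·19 + 8 = 160.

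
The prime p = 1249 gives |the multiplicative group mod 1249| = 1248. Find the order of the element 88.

1248

The order of 88 must divide p − 1 = 1248 = 2^5 · 3 · 13.
Divisors: 1, 2, 3, 4, 6, 8, 12, 13, 16, 24, 26, 32, 39, 48, 52, 78, 96, 104, 156, 208, 312, 416, 624, 1248.
Check each in increasing order: 88^1 ≡ 88;  88^2 ≡ 250;  88^3 ≡ 767;  88^4 ≡ 50;  88^6 ≡ 10;  88^8 ≡ 2;  88^12 ≡ 100;  88^13 ≡ 57;  88^16 ≡ 4;  88^24 ≡ 8;  88^26 ≡ 751;  88^32 ≡ 16;  88^39 ≡ 341;  88^48 ≡ 64;  88^52 ≡ 702;  88^78 ≡ 124;  88^96 ≡ 349;  88^104 ≡ 698;  88^156 ≡ 388;  88^208 ≡ 94;  88^312 ≡ 664;  88^416 ≡ 93;  88^624 ≡ 1248;  88^1248 ≡ 1.
Smallest exponent giving 1 is 1248.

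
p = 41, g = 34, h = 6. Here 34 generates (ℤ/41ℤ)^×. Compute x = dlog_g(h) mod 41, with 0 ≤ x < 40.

Successive powers of 34 modulo 41:
  34^0=1  34^1=34  34^2=8  34^3=26  34^4=23  34^5=3
  34^6=20  34^7=24  34^8=37  34^9=28  34^10=9  34^11=19
  34^12=31  34^13=29  34^14=2  34^15=27  34^16=16  34^17=11
  34^18=5  34^19=6
So 34^19 ≡ 6 (mod 41), giving x = 19.

19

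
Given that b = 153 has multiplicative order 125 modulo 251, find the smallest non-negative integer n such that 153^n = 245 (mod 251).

46

Baby-step giant-step with m = ceil(sqrt(125)) = 12.
Baby table (153^j mod 251 for j=0..11):
  0:1  1:153  2:66  3:58  4:89  5:63  6:101  7:142
  8:140  9:85  10:204  11:88
Giant step factor: 153^(-12) ≡ 198 (mod 251).
Scan 245·198^i mod 251 for i = 0, 1, …:
  i=0: 245   i=1: 67   i=2: 214   i=3: 204
Match at i=3, j=10: n = 3·12 + 10 = 46.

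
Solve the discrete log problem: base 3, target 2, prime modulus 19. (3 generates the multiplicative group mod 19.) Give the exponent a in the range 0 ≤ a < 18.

Successive powers of 3 modulo 19:
  3^0=1  3^1=3  3^2=9  3^3=8  3^4=5  3^5=15
  3^6=7  3^7=2
So 3^7 ≡ 2 (mod 19), giving a = 7.

7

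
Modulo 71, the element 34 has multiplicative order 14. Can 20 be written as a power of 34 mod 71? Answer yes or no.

yes

⟨34⟩ has order 14; its elements mod 71 are {1, 20, 23, 26, 30, 32, 34, 37, 39, 41, 45, 48, 51, 70}.
20 is in this set.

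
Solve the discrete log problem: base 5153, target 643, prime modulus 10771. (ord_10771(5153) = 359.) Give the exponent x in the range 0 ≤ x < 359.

Baby-step giant-step with m = ceil(sqrt(359)) = 19.
Baby table (5153^j mod 10771 for j=0..18):
  0:1  1:5153  2:2894  3:5718  4:6169  5:3636  6:5539  7:10088
  8:2618  9:5262  10:4479  11:8805  12:4713  13:8255  14:3336  15:10663
  16:3568  17:10578  18:7174
Giant step factor: 5153^(-19) ≡ 3954 (mod 10771).
Scan 643·3954^i mod 10771 for i = 0, 1, …:
  i=0: 643   i=1: 466   i=2: 723   i=3: 4427
  i=4: 1483   i=5: 4358   i=6: 8703   i=7: 9088
  i=8: 1896   i=9: 168     …   i=17: 5839
  i=18: 5153
Match at i=18, j=1: x = 18·19 + 1 = 343.

343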